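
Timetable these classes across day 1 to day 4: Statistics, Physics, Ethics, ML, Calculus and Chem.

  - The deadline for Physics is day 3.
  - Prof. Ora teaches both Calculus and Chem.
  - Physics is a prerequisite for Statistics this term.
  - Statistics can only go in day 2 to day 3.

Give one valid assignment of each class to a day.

Chem=day 2; Calculus=day 1; Statistics=day 2; ML=day 1; Physics=day 1; Ethics=day 1

Checking: Physics(day 1) before Statistics(day 2); Calculus(day 1) != Chem(day 2); Physics=day 1 in [day 1,day 3]; Statistics=day 2 in [day 2,day 3].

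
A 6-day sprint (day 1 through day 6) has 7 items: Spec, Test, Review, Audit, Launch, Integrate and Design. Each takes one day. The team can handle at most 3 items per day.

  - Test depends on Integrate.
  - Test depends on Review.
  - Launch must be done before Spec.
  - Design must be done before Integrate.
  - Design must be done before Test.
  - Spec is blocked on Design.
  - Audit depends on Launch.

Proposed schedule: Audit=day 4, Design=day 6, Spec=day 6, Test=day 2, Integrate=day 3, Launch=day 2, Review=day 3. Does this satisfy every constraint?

Audit depends on Launch — holds.
Test depends on Integrate — violated.
Design must be done before Integrate — violated.
The team can handle at most 3 items per day — holds.
Design must be done before Test — violated.
Spec is blocked on Design — violated.
Test depends on Review — violated.
Launch must be done before Spec — holds.

Invalid. Design must be done before Test.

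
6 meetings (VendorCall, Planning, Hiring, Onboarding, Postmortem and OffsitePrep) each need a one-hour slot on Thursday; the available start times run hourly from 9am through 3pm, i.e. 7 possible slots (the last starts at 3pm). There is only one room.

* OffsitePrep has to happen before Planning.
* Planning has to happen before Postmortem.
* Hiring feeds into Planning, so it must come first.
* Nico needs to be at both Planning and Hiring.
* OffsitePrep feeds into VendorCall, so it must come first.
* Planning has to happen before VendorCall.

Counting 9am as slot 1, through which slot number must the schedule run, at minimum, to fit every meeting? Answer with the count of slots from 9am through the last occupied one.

6

The precedence chain requires at least 3 distinct slots.
With at most 1 per slot and 6 meetings, at least 6 slots are needed.
6 works (last occupied slot: 2pm): for example Onboarding in 2pm, Planning in 11am, Postmortem in 1pm, Hiring in 10am, OffsitePrep in 9am, VendorCall in 12pm.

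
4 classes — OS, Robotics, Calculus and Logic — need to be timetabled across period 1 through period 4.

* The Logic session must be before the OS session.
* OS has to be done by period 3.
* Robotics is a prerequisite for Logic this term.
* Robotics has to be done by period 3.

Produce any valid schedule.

Robotics=period 1; Logic=period 2; Calculus=period 1; OS=period 3

Checking: Logic(period 2) before OS(period 3); Robotics(period 1) before Logic(period 2); Robotics=period 1 in [period 1,period 3]; OS=period 3 in [period 1,period 3].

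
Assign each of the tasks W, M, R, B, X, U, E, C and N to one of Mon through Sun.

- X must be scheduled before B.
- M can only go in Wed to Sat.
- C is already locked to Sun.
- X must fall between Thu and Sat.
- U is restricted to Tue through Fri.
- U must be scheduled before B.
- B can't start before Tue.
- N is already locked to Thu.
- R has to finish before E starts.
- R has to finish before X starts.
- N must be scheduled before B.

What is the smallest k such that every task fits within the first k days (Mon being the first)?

7 days

The precedence chain requires at least 3 distinct days.
C can't be placed before Sun — that is day 7 counting from Mon — so the schedule must run through at least 7 days.
7 works (last occupied day: Sun): for example W in Mon; M in Wed; X in Thu; N in Thu; R in Mon; E in Tue; C in Sun; B in Fri; U in Tue.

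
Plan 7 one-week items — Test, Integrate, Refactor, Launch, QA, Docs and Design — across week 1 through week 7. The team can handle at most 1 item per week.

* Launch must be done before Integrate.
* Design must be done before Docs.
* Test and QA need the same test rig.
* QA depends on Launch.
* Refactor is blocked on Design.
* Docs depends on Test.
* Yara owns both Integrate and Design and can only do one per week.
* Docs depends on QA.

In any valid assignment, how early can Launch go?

week 1

Downstream work caps Launch at week 5.
Launch at week 1 is achievable: QA=week 2, Integrate=week 6, Design=week 3, Launch=week 1, Refactor=week 7, Test=week 4, Docs=week 5.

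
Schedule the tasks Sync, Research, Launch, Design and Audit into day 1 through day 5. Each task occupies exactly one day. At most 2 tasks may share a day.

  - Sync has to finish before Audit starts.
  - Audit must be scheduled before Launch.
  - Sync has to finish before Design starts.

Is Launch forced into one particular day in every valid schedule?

Launch can be day 3 (e.g. Sync=day 1; Design=day 2; Launch=day 3; Audit=day 2; Research=day 1) or day 4 (e.g. Research -> day 1; Design -> day 2; Audit -> day 2; Launch -> day 4; Sync -> day 1).

No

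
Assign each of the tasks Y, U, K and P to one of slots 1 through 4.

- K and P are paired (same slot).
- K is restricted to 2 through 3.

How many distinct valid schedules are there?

32

Splitting on Y: it can be 1 (8), 2 (8), 3 (8), 4 (8). Listing each branch's schedules as (U, K, P):
Y=1: (1,2,2) (1,3,3) (2,2,2) (2,3,3) (3,2,2) (3,3,3) (4,2,2) (4,3,3) — 8.
Y=2: (1,2,2) (1,3,3) (2,2,2) (2,3,3) (3,2,2) (3,3,3) (4,2,2) (4,3,3) — 8.
Y=3: (1,2,2) (1,3,3) (2,2,2) (2,3,3) (3,2,2) (3,3,3) (4,2,2) (4,3,3) — 8.
Y=4: (1,2,2) (1,3,3) (2,2,2) (2,3,3) (3,2,2) (3,3,3) (4,2,2) (4,3,3) — 8.
Summing: 8 + 8 + 8 + 8 = 32.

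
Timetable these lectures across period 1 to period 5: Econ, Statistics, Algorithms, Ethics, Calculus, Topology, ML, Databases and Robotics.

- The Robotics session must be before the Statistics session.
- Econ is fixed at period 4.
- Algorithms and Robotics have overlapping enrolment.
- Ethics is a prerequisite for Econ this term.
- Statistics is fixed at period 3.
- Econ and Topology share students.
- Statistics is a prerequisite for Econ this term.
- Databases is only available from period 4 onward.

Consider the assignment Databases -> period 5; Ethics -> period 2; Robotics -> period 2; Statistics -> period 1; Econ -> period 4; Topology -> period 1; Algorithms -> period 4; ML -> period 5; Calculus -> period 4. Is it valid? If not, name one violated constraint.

Invalid. Statistics is fixed at period 3.

The Robotics session must be before the Statistics session — violated.
Statistics is fixed at period 3 — violated.
Statistics is a prerequisite for Econ this term — holds.
Econ and Topology share students — holds.
Ethics is a prerequisite for Econ this term — holds.
Databases is only available from period 4 onward — holds.
Econ is fixed at period 4 — holds.
Algorithms and Robotics have overlapping enrolment — holds.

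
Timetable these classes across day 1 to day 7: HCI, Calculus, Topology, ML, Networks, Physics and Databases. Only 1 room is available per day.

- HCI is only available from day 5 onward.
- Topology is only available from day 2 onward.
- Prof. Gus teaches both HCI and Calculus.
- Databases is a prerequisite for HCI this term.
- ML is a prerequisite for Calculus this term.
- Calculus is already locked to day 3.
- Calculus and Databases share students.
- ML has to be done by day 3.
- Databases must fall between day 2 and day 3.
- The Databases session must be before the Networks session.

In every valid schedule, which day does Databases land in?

day 2

Databases's window is day 2–day 3.
Calculus is fixed at day 3, and Databases can't share a day with Calculus.
So Databases must be day 2.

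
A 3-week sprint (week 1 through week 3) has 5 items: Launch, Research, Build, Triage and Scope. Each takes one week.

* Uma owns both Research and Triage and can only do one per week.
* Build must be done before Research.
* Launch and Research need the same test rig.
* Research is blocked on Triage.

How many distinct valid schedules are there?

30

Splitting on Launch: it can be week 1 (15), week 2 (12), week 3 (3). Listing each branch's schedules as (Research, Build, Triage, Scope) by week number:
Launch=week 1: (2,1,1,1) (2,1,1,2) (2,1,1,3) (3,1,1,1) (3,1,1,2) (3,1,1,3) (3,1,2,1) (3,1,2,2) (3,1,2,3) (3,2,1,1) (3,2,1,2) (3,2,1,3) (3,2,2,1) (3,2,2,2) (3,2,2,3) — 15.
Launch=week 2: (3,1,1,1) (3,1,1,2) (3,1,1,3) (3,1,2,1) (3,1,2,2) (3,1,2,3) (3,2,1,1) (3,2,1,2) (3,2,1,3) (3,2,2,1) (3,2,2,2) (3,2,2,3) — 12.
Launch=week 3: (2,1,1,1) (2,1,1,2) (2,1,1,3) — 3.
Summing: 15 + 12 + 3 = 30.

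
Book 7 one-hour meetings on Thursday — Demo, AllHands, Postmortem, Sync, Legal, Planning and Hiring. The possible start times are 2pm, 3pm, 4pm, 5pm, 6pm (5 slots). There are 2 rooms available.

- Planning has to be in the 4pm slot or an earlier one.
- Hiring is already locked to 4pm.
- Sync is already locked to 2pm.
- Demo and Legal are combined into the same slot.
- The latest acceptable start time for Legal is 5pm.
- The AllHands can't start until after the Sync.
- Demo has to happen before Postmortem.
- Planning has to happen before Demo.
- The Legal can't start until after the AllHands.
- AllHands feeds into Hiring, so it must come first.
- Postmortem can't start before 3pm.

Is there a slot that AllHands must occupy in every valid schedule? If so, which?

Sync is fixed at 2pm and must come before AllHands, so AllHands is at least 3pm.
Hiring is fixed at 4pm and must come after AllHands, so AllHands is at most 3pm.
So AllHands must be 3pm.

3pm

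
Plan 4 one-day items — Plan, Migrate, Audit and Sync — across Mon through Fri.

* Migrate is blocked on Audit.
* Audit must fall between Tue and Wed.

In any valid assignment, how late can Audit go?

Audit is available from Tue; Audit's own window allows nothing later than Wed.
Audit at Wed is achievable: Migrate in Thu, Plan in Mon, Sync in Mon, Audit in Wed.

Wed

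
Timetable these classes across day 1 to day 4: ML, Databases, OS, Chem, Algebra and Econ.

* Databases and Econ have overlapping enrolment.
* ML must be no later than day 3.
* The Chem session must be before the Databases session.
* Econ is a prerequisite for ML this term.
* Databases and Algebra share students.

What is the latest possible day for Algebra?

day 4

Algebra at day 4 is achievable: Chem in day 1; ML in day 2; OS in day 1; Econ in day 1; Databases in day 2; Algebra in day 4.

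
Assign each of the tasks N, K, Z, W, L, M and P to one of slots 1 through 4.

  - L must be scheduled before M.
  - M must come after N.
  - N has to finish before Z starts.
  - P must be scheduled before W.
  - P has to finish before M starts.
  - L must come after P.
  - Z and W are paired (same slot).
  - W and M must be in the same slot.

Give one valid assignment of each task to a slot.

K -> 1; N -> 1; M -> 3; L -> 2; P -> 1; W -> 3; Z -> 3

Checking: P(1) before L(2); N(1) before M(3); N(1) before Z(3); L(2) before M(3); P(1) before M(3); P(1) before W(3); W = M = 3; Z = W = 3.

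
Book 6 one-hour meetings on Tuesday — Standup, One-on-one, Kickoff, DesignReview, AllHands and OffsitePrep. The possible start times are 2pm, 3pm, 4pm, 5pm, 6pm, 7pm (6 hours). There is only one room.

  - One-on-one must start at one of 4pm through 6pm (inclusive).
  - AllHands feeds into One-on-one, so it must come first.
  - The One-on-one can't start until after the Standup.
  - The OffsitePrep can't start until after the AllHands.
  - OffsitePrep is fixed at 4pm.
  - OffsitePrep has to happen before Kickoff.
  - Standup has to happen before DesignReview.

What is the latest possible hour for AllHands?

Downstream work caps AllHands at 3pm.
AllHands at 3pm is achievable: AllHands=3pm; Standup=2pm; OffsitePrep=4pm; Kickoff=6pm; One-on-one=5pm; DesignReview=7pm.

3pm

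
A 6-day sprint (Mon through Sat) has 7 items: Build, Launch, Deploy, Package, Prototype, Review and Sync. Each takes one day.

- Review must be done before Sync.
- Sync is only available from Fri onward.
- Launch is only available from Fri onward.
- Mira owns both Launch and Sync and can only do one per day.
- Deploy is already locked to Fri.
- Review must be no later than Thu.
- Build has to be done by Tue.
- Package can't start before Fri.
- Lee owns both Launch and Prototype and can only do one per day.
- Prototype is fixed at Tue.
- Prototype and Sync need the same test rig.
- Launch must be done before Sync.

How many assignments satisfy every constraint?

16

Splitting on Build: it can be Mon (8), Tue (8). Listing each branch's schedules as (Launch, Deploy, Package, Prototype, Review, Sync):
Build=Mon: (Fri,Fri,Fri,Tue,Mon,Sat) (Fri,Fri,Fri,Tue,Tue,Sat) (Fri,Fri,Fri,Tue,Wed,Sat) (Fri,Fri,Fri,Tue,Thu,Sat) (Fri,Fri,Sat,Tue,Mon,Sat) (Fri,Fri,Sat,Tue,Tue,Sat) (Fri,Fri,Sat,Tue,Wed,Sat) (Fri,Fri,Sat,Tue,Thu,Sat) — 8.
Build=Tue: (Fri,Fri,Fri,Tue,Mon,Sat) (Fri,Fri,Fri,Tue,Tue,Sat) (Fri,Fri,Fri,Tue,Wed,Sat) (Fri,Fri,Fri,Tue,Thu,Sat) (Fri,Fri,Sat,Tue,Mon,Sat) (Fri,Fri,Sat,Tue,Tue,Sat) (Fri,Fri,Sat,Tue,Wed,Sat) (Fri,Fri,Sat,Tue,Thu,Sat) — 8.
Summing: 8 + 8 = 16.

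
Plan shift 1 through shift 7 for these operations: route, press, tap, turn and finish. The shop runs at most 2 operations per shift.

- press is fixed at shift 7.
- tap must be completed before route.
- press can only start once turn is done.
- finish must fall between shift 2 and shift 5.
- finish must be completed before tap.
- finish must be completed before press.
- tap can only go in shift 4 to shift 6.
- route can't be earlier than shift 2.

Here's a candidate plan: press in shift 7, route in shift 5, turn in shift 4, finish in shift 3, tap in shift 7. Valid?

tap must be completed before route — violated.
The shop runs at most 2 operations per shift — holds.
tap can only go in shift 4 to shift 6 — violated.
press can only start once turn is done — holds.
press is fixed at shift 7 — holds.
route can't be earlier than shift 2 — holds.
finish must be completed before tap — holds.
finish must be completed before press — holds.
finish must fall between shift 2 and shift 5 — holds.

No. tap must be completed before route is not satisfied.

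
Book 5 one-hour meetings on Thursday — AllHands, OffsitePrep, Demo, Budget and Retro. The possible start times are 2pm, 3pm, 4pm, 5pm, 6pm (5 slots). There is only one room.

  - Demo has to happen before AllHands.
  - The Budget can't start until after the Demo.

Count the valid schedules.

Splitting on AllHands: it can be 3pm (6), 4pm (10), 5pm (12), 6pm (12). Listing each branch's schedules as (OffsitePrep, Demo, Budget, Retro):
AllHands=3pm: (4pm,2pm,5pm,6pm) (4pm,2pm,6pm,5pm) (5pm,2pm,4pm,6pm) (5pm,2pm,6pm,4pm) (6pm,2pm,4pm,5pm) (6pm,2pm,5pm,4pm) — 6.
AllHands=4pm: (2pm,3pm,5pm,6pm) (2pm,3pm,6pm,5pm) (3pm,2pm,5pm,6pm) (3pm,2pm,6pm,5pm) (5pm,2pm,3pm,6pm) (5pm,2pm,6pm,3pm) (5pm,3pm,6pm,2pm) (6pm,2pm,3pm,5pm) (6pm,2pm,5pm,3pm) (6pm,3pm,5pm,2pm) — 10.
AllHands=5pm: (2pm,3pm,4pm,6pm) (2pm,3pm,6pm,4pm) (2pm,4pm,6pm,3pm) (3pm,2pm,4pm,6pm) (3pm,2pm,6pm,4pm) (3pm,4pm,6pm,2pm) (4pm,2pm,3pm,6pm) (4pm,2pm,6pm,3pm) (4pm,3pm,6pm,2pm) (6pm,2pm,3pm,4pm) (6pm,2pm,4pm,3pm) (6pm,3pm,4pm,2pm) — 12.
AllHands=6pm: (2pm,3pm,4pm,5pm) (2pm,3pm,5pm,4pm) (2pm,4pm,5pm,3pm) (3pm,2pm,4pm,5pm) (3pm,2pm,5pm,4pm) (3pm,4pm,5pm,2pm) (4pm,2pm,3pm,5pm) (4pm,2pm,5pm,3pm) (4pm,3pm,5pm,2pm) (5pm,2pm,3pm,4pm) (5pm,2pm,4pm,3pm) (5pm,3pm,4pm,2pm) — 12.
Summing: 6 + 10 + 12 + 12 = 40.

40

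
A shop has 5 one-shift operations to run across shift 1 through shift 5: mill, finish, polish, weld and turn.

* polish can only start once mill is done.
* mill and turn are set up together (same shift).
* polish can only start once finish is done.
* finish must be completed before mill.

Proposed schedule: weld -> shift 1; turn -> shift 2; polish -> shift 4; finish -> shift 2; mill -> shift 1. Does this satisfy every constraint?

mill and turn are set up together (same shift) — violated.
finish must be completed before mill — violated.
polish can only start once finish is done — holds.
polish can only start once mill is done — holds.

No. finish must be completed before mill is not satisfied.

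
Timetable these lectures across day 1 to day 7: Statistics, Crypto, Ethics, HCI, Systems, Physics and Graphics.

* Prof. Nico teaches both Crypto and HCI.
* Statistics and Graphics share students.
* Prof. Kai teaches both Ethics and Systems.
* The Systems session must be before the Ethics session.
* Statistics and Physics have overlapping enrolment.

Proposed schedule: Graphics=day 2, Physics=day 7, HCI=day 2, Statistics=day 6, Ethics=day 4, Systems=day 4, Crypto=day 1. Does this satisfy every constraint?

No. Prof. Kai teaches both Ethics and Systems is not satisfied.

Statistics and Physics have overlapping enrolment — holds.
Prof. Kai teaches both Ethics and Systems — violated.
Statistics and Graphics share students — holds.
The Systems session must be before the Ethics session — violated.
Prof. Nico teaches both Crypto and HCI — holds.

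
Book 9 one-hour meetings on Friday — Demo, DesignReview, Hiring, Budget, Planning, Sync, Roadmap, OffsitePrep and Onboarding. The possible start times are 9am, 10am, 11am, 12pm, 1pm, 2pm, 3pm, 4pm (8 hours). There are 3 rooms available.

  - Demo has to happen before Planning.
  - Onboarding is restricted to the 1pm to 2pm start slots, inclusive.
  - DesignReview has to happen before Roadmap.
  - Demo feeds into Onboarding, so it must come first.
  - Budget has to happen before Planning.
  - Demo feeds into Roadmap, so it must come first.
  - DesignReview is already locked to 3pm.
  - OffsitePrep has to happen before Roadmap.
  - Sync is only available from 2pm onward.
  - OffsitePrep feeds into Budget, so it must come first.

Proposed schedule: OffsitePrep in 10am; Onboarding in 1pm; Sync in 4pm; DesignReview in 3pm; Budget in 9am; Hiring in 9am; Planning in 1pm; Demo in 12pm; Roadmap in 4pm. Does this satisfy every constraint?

Demo feeds into Onboarding, so it must come first — holds.
Onboarding is restricted to the 1pm to 2pm start slots, inclusive — holds.
Demo has to happen before Planning — holds.
There are 3 rooms available — holds.
DesignReview is already locked to 3pm — holds.
OffsitePrep feeds into Budget, so it must come first — violated.
Budget has to happen before Planning — holds.
OffsitePrep has to happen before Roadmap — holds.
DesignReview has to happen before Roadmap — holds.
Sync is only available from 2pm onward — holds.
Demo feeds into Roadmap, so it must come first — holds.

Invalid. OffsitePrep feeds into Budget, so it must come first.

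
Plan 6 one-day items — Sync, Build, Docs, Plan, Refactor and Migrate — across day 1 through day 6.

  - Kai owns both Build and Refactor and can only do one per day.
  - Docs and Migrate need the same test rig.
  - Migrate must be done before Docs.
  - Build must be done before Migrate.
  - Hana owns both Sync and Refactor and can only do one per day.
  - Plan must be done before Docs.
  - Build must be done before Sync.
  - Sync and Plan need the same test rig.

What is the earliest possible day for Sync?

Precedence pushes Sync to at least day 2.
Sync at day 2 is achievable: Migrate=day 2; Plan=day 1; Sync=day 2; Build=day 1; Refactor=day 3; Docs=day 3.

day 2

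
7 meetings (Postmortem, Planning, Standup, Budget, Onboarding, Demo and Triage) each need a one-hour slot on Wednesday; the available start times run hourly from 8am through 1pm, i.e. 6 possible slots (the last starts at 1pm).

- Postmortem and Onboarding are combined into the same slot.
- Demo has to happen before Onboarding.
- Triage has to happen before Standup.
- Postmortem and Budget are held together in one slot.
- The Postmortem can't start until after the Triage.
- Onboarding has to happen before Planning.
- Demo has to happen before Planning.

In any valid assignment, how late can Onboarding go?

12pm

Precedence pushes Onboarding to at least 9am; downstream work caps Onboarding at 12pm.
Onboarding at 12pm is achievable: Standup -> 9am, Postmortem -> 12pm, Budget -> 12pm, Onboarding -> 12pm, Triage -> 8am, Demo -> 8am, Planning -> 1pm.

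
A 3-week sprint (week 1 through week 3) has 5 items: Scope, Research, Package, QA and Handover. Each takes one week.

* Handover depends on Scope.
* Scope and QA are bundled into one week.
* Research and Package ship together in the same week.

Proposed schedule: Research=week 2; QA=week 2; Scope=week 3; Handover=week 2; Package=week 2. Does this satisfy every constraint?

Handover depends on Scope — violated.
Research and Package ship together in the same week — holds.
Scope and QA are bundled into one week — violated.

Invalid. Handover depends on Scope.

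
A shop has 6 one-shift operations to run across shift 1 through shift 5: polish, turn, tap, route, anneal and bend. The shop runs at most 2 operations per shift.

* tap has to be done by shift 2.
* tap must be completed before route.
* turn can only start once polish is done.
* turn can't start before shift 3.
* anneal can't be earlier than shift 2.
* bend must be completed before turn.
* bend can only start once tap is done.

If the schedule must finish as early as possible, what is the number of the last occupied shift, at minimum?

shift 3

The precedence chain requires at least 3 distinct shifts.
With at most 2 per shift and 6 operations, at least 3 shifts are needed.
3 works (last occupied shift: shift 3): for example turn=shift 3; polish=shift 1; route=shift 3; tap=shift 1; anneal=shift 2; bend=shift 2.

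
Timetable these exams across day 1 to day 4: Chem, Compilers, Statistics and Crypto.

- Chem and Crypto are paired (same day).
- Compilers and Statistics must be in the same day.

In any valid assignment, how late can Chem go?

Chem at day 4 is achievable: Crypto in day 4; Compilers in day 1; Statistics in day 1; Chem in day 4.

day 4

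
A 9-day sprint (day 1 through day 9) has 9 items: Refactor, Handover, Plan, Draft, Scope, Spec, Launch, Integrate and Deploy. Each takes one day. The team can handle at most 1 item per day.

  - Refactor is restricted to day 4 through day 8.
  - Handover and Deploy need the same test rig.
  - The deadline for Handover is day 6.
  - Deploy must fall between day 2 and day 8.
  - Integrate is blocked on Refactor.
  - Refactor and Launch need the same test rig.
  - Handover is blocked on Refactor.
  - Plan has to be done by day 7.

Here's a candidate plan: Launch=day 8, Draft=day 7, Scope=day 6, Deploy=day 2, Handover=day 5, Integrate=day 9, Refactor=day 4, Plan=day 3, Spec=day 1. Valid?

Yes, all constraints hold

Refactor and Launch need the same test rig — holds.
Refactor is restricted to day 4 through day 8 — holds.
The deadline for Handover is day 6 — holds.
Handover is blocked on Refactor — holds.
Deploy must fall between day 2 and day 8 — holds.
Plan has to be done by day 7 — holds.
Integrate is blocked on Refactor — holds.
Handover and Deploy need the same test rig — holds.
The team can handle at most 1 item per day — holds.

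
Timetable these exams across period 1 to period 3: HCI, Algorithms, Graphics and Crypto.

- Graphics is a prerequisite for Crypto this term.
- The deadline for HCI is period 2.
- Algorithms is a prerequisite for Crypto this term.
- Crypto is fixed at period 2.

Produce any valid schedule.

Algorithms -> period 1; Graphics -> period 1; Crypto -> period 2; HCI -> period 1

Checking: Graphics(period 1) before Crypto(period 2); Algorithms(period 1) before Crypto(period 2); HCI=period 1 in [period 1,period 2]; Crypto=period 2 in [period 2,period 2].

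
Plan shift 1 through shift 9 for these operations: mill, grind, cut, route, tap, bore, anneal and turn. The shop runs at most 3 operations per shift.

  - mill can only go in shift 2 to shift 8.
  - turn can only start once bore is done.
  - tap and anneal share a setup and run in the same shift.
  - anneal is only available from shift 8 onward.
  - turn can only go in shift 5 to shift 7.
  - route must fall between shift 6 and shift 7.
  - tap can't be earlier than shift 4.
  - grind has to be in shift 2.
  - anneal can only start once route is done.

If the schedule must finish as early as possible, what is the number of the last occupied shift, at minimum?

shift 8

The precedence chain requires at least 2 distinct shifts.
With at most 3 per shift and 8 operations, at least 3 shifts are needed.
anneal can't be placed before shift 8, so the schedule must run through at least shift 8.
8 works (last occupied shift: shift 8): for example anneal -> shift 8, bore -> shift 1, grind -> shift 2, route -> shift 6, cut -> shift 1, tap -> shift 8, turn -> shift 5, mill -> shift 2.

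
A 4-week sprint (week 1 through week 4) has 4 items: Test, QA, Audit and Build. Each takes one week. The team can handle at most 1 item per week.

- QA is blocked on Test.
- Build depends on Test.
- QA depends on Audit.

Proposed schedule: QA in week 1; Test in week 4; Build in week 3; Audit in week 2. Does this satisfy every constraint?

Build depends on Test — violated.
QA depends on Audit — violated.
The team can handle at most 1 item per week — holds.
QA is blocked on Test — violated.

Invalid. QA is blocked on Test.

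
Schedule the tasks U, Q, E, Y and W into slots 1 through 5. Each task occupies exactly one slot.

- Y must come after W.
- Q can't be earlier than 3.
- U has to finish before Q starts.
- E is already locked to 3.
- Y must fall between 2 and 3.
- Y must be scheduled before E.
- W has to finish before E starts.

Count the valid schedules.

9

Splitting on U: it can be 1 (3), 2 (3), 3 (2), 4 (1). Listing each branch's schedules as (Q, E, Y, W):
U=1: (3,3,2,1) (4,3,2,1) (5,3,2,1) — 3.
U=2: (3,3,2,1) (4,3,2,1) (5,3,2,1) — 3.
U=3: (4,3,2,1) (5,3,2,1) — 2.
U=4: (5,3,2,1) — 1.
Summing: 3 + 3 + 2 + 1 = 9.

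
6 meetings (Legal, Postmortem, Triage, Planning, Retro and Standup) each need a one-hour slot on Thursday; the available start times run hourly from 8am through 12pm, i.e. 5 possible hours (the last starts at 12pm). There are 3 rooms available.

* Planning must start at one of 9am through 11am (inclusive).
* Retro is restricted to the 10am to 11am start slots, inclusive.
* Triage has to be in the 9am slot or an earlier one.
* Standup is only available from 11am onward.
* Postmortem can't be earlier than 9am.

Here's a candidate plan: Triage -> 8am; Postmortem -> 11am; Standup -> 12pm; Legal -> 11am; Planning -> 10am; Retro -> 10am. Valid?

Valid

Triage has to be in the 9am slot or an earlier one — holds.
Postmortem can't be earlier than 9am — holds.
Standup is only available from 11am onward — holds.
Planning must start at one of 9am through 11am (inclusive) — holds.
Retro is restricted to the 10am to 11am start slots, inclusive — holds.
There are 3 rooms available — holds.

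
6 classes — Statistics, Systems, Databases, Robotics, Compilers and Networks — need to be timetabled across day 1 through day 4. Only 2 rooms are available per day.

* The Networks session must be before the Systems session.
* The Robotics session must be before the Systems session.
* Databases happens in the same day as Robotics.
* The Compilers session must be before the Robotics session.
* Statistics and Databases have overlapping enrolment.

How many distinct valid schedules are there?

17

Splitting on Statistics: it can be day 1 (4), day 2 (3), day 3 (3), day 4 (7). Listing each branch's schedules as (Systems, Databases, Robotics, Compilers, Networks) by day number:
Statistics=day 1: (4,2,2,1,3) (4,3,3,1,2) (4,3,3,2,1) (4,3,3,2,2) — 4.
Statistics=day 2: (4,3,3,1,1) (4,3,3,1,2) (4,3,3,2,1) — 3.
Statistics=day 3: (3,2,2,1,1) (4,2,2,1,1) (4,2,2,1,3) — 3.
Statistics=day 4: (3,2,2,1,1) (4,2,2,1,1) (4,2,2,1,3) (4,3,3,1,1) (4,3,3,1,2) (4,3,3,2,1) (4,3,3,2,2) — 7.
Summing: 4 + 3 + 3 + 7 = 17.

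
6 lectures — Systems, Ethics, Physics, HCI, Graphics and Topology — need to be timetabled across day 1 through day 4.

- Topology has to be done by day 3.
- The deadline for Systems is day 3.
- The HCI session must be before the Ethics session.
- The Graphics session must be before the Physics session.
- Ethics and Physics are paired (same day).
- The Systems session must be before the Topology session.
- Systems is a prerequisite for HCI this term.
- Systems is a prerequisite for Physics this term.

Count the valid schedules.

Splitting on Systems: it can be day 1 (16), day 2 (3). Listing each branch's schedules as (Ethics, Physics, HCI, Graphics, Topology) by day number:
Systems=day 1: (3,3,2,1,2) (3,3,2,1,3) (3,3,2,2,2) (3,3,2,2,3) (4,4,2,1,2) (4,4,2,1,3) (4,4,2,2,2) (4,4,2,2,3) (4,4,2,3,2) (4,4,2,3,3) (4,4,3,1,2) (4,4,3,1,3) (4,4,3,2,2) (4,4,3,2,3) (4,4,3,3,2) (4,4,3,3,3) — 16.
Systems=day 2: (4,4,3,1,3) (4,4,3,2,3) (4,4,3,3,3) — 3.
Summing: 16 + 3 = 19.

19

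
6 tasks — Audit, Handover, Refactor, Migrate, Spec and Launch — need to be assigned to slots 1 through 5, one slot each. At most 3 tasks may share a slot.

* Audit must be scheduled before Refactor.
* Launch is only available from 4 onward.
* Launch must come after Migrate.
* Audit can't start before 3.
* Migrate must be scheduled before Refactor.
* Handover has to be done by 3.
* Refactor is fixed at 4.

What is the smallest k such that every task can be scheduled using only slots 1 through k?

The precedence chain requires at least 2 distinct slots.
With at most 3 per slot and 6 tasks, at least 2 slots are needed.
Refactor can't be placed before 4, so the schedule must run through at least slot 4.
4 works (last occupied slot: 4): for example Migrate in 1, Launch in 4, Handover in 1, Refactor in 4, Audit in 3, Spec in 1.

4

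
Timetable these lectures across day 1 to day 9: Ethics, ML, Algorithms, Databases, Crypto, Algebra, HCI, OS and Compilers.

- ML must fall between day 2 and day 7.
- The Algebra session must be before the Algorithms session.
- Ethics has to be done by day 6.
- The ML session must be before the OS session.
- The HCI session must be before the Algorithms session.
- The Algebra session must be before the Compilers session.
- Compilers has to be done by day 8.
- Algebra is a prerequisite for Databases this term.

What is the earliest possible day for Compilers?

day 2

Precedence pushes Compilers to at least day 2; Compilers's own window allows nothing later than day 8.
Compilers at day 2 is achievable: Algebra=day 1, Compilers=day 2, ML=day 2, Databases=day 2, Crypto=day 1, OS=day 3, HCI=day 1, Ethics=day 1, Algorithms=day 2.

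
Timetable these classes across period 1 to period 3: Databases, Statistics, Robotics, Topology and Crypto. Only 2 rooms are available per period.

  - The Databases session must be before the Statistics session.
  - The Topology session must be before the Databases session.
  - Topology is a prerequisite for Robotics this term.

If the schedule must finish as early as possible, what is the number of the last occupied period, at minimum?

period 3

The precedence chain requires at least 3 distinct periods.
With at most 2 per period and 5 classes, at least 3 periods are needed.
3 works (last occupied period: period 3): for example Statistics in period 3; Topology in period 1; Crypto in period 1; Robotics in period 2; Databases in period 2.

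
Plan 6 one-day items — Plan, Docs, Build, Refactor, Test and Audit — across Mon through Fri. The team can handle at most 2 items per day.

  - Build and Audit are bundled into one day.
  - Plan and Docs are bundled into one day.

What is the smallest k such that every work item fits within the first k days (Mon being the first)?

With at most 2 per day and 6 work items, at least 3 days are needed.
3 works (last occupied day: Wed): for example Refactor=Wed, Docs=Mon, Build=Tue, Test=Wed, Plan=Mon, Audit=Tue.

3 days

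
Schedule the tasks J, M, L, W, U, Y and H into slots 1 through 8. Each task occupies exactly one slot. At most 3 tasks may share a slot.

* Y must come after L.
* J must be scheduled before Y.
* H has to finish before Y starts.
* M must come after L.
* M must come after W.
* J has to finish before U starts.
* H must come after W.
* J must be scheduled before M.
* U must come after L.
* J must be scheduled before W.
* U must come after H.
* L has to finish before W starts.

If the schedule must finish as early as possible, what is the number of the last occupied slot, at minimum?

slot 4

The precedence chain requires at least 4 distinct slots.
With at most 3 per slot and 7 tasks, at least 3 slots are needed.
4 works (last occupied slot: 4): for example M in 3; H in 3; Y in 4; L in 1; W in 2; J in 1; U in 4.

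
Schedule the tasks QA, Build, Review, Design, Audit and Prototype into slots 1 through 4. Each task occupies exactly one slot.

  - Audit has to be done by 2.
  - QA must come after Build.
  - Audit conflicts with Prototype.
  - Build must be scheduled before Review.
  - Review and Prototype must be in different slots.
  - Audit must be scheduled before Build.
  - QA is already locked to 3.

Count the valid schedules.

Splitting on Review: it can be 3 (8), 4 (8). Listing each branch's schedules as (QA, Build, Design, Audit, Prototype):
Review=3: (3,2,1,1,2) (3,2,1,1,4) (3,2,2,1,2) (3,2,2,1,4) (3,2,3,1,2) (3,2,3,1,4) (3,2,4,1,2) (3,2,4,1,4) — 8.
Review=4: (3,2,1,1,2) (3,2,1,1,3) (3,2,2,1,2) (3,2,2,1,3) (3,2,3,1,2) (3,2,3,1,3) (3,2,4,1,2) (3,2,4,1,3) — 8.
Summing: 8 + 8 = 16.

16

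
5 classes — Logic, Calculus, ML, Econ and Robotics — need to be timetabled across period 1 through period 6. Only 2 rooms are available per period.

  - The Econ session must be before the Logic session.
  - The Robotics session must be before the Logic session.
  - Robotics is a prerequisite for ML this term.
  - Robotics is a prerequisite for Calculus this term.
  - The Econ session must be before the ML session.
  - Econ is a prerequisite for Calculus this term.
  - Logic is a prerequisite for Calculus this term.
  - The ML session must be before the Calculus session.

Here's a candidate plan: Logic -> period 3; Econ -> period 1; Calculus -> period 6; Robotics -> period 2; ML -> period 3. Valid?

Yes

The Robotics session must be before the Logic session — holds.
Robotics is a prerequisite for ML this term — holds.
The ML session must be before the Calculus session — holds.
Econ is a prerequisite for Calculus this term — holds.
Logic is a prerequisite for Calculus this term — holds.
The Econ session must be before the ML session — holds.
The Econ session must be before the Logic session — holds.
Robotics is a prerequisite for Calculus this term — holds.
Only 2 rooms are available per period — holds.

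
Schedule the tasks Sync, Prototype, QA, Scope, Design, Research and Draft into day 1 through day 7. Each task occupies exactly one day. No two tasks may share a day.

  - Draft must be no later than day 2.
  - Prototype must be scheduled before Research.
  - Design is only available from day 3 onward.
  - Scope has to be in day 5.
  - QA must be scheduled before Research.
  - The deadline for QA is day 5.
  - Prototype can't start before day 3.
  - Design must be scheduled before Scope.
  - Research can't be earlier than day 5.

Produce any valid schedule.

Design in day 4, Prototype in day 3, Research in day 6, Scope in day 5, Sync in day 7, Draft in day 1, QA in day 2

Checking: Design(day 4) before Scope(day 5); Prototype(day 3) before Research(day 6); QA(day 2) before Research(day 6); Prototype=day 3 in [day 3,day 7]; Design=day 4 in [day 3,day 7]; Scope=day 5 in [day 5,day 5]; Research=day 6 in [day 5,day 7]; Draft=day 1 in [day 1,day 2]; QA=day 2 in [day 1,day 5]; max 1 per day (cap 1).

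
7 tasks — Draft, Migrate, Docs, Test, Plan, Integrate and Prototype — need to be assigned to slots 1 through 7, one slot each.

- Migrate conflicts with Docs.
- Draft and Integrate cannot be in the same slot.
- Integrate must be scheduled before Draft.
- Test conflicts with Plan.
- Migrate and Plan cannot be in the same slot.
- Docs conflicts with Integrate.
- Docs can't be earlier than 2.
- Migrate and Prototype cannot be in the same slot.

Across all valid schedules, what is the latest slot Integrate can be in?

6

Downstream work caps Integrate at 6.
Integrate at 6 is achievable: Docs in 2; Plan in 2; Draft in 7; Prototype in 2; Integrate in 6; Test in 1; Migrate in 1.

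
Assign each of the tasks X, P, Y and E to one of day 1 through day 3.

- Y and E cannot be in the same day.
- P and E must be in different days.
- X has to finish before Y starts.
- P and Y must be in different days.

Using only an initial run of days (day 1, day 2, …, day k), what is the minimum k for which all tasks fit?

The precedence chain requires at least 2 distinct days.
Could 2 days be enough, i.e. nothing placed later than day 2? No: Y must come after X (at day 1 or later) → {day 2}; P can't share with Y (day 2) → {day 1}; E can't share with Y (day 2) → {day 1}; E can't share with P (day 1) → nothing is left.
So 2 days is not enough.
3 works (last occupied day: day 3): for example P -> day 1, E -> day 3, Y -> day 2, X -> day 1.

3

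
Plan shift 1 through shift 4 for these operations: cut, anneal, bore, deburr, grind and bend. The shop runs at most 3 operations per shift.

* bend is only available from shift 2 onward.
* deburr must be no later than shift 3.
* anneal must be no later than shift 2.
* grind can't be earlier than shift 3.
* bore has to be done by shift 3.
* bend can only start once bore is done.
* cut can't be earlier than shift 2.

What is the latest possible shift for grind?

Grind is available from shift 3.
grind at shift 4 is achievable: bore -> shift 1, anneal -> shift 1, grind -> shift 4, bend -> shift 2, cut -> shift 2, deburr -> shift 1.

shift 4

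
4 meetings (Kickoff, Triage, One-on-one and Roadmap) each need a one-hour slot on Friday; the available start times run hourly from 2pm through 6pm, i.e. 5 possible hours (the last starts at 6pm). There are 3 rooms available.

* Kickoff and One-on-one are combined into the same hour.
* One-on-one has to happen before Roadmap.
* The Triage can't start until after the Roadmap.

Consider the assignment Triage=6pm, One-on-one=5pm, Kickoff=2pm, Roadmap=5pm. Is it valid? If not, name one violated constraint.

One-on-one has to happen before Roadmap — violated.
Kickoff and One-on-one are combined into the same hour — violated.
The Triage can't start until after the Roadmap — holds.
There are 3 rooms available — holds.

No — it violates: Kickoff and One-on-one are combined into the same hour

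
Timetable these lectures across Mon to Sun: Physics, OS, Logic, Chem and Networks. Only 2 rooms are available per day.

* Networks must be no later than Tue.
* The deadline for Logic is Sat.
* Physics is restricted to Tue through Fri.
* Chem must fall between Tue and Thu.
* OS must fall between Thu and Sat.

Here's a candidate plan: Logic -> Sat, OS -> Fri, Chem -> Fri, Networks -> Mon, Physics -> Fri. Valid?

No — it violates: Only 2 rooms are available per day

OS must fall between Thu and Sat — holds.
Chem must fall between Tue and Thu — violated.
Networks must be no later than Tue — holds.
Physics is restricted to Tue through Fri — holds.
Only 2 rooms are available per day — violated.
The deadline for Logic is Sat — holds.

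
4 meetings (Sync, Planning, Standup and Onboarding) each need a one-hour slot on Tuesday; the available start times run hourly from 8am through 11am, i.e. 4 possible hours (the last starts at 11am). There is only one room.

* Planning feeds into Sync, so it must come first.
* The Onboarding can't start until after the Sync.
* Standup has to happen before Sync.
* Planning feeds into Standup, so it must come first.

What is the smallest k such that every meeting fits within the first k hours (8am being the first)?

4

The precedence chain requires at least 4 distinct hours.
With at most 1 per hour and 4 meetings, at least 4 hours are needed.
4 works (last occupied hour: 11am): for example Onboarding in 11am; Planning in 8am; Standup in 9am; Sync in 10am.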